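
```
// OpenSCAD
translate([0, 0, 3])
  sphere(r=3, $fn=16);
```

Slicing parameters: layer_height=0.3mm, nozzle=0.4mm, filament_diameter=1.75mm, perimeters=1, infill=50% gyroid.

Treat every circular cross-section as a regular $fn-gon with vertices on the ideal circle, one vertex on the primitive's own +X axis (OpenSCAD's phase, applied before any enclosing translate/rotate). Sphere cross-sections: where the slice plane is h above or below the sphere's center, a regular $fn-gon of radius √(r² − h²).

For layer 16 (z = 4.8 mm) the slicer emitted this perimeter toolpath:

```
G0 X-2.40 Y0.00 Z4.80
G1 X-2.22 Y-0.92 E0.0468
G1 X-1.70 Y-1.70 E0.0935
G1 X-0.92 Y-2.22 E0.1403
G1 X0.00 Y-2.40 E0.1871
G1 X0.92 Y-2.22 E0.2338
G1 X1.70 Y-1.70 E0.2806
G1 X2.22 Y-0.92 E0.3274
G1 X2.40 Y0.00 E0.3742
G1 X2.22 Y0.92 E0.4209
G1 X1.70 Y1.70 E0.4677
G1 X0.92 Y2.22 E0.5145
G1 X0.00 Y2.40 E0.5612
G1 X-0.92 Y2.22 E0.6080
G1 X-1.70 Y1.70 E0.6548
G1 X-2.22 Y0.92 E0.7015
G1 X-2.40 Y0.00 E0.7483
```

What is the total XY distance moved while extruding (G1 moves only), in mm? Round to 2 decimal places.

Sum the Euclidean lengths of each G1 segment: total = 15.00 mm.

15.00 mm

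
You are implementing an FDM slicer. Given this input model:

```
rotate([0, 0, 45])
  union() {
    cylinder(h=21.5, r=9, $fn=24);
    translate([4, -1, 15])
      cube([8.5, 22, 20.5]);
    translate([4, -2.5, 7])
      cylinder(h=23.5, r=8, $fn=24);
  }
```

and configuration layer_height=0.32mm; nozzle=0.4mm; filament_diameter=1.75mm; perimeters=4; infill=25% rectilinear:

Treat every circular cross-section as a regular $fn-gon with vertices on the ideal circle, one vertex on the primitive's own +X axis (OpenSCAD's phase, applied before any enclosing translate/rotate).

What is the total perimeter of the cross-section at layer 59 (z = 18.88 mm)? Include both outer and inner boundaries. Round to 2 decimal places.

At z = 18.88 mm: the r=9 cylinder gives a regular 24-gon of circumradius 9 (constant along its height) (perimeter = 2·24·9.000·sin(180°/24) = 56.39 mm); the 8.5×22 cube at (4, -1) contributes its full rectangle (perimeter 61.00 mm); the r=8 cylinder at (4, -2.5) gives a regular 24-gon of circumradius 8 (constant along its height) (perimeter = 2·24·8.000·sin(180°/24) = 50.12 mm); Taking the union: the regions partially overlap (shared area 187.90 mm²), so the edge portions inside another operand are dropped and the merged outline is re-measured after clipping — boundary = 94.94 mm; (whole slice rotated 45° about Z — lengths, areas and connectivity unchanged). Overall, the cross-section is a single solid region. Total boundary length (outer) = 94.94 mm.

94.94 mm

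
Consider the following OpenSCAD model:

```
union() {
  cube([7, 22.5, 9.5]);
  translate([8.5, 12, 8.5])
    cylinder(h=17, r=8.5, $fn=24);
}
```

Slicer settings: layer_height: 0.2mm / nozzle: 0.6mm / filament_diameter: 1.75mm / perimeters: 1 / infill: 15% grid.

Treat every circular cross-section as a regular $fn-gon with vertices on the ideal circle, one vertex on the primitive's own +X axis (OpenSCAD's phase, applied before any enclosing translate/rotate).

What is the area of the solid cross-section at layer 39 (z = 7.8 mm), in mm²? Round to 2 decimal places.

At z = 7.8 mm: the cube is present — its section is the full 7×22.5 rectangle (area 157.50 mm²); the cylinder at (8.5, 12) does not reach this height (z outside [8.5, 25.5]); Combining (union): only the 7×22.5 cube is present, so the union is just that shape — area = 157.50 mm². Overall, the cross-section is a single solid region. Net area = 157.50 mm².

157.50 mm²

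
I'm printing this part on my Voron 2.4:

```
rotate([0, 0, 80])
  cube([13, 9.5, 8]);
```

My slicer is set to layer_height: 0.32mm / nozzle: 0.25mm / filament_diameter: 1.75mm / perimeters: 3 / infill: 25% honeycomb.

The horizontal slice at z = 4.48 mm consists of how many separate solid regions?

At z = 4.48 mm: the cube is present — its section is the full 13×9.5 rectangle; (whole slice rotated 80° about Z — lengths, areas and connectivity unchanged). The result has 1 disconnected region.

1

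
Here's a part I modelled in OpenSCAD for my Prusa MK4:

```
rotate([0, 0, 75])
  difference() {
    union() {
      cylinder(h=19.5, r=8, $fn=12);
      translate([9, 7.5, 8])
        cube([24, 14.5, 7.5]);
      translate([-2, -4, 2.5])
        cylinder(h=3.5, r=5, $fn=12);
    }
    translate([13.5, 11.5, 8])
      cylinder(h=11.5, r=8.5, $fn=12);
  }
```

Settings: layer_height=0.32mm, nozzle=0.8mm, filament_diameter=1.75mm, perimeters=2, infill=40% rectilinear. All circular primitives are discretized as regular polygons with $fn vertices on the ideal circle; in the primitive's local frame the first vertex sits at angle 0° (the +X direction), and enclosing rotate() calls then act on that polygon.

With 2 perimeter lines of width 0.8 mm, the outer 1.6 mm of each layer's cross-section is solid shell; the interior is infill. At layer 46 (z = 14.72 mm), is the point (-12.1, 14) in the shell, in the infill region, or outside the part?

At z = 14.72 mm: the r=8 cylinder gives a regular 12-gon of circumradius 8 (constant along its height); the 24×14.5 cube at (9, 7.5) contributes its full rectangle; the cylinder at (-2, -4) is absent (z outside [2.5, 6]); Taking the union: the 2 present regions are separate (no shared area or edge), so areas and boundary lengths simply add and each stays a separate island — 2 connected regions; the r=8.5 cylinder at (13.5, 11.5) gives a regular 12-gon of circumradius 8.5 (constant along its height); Taking the first minus the rest: starting from that combined region, the r=8.5 cylinder at (13.5, 11.5) partially overlaps it — only the 139.56 mm² overlap (of its 216.75 mm²) is removed, clipping the outline — 2 connected regions; (whole slice rotated 75° about Z — lengths, areas and connectivity unchanged). Overall, the cross-section has 2 separate islands. Undo the 75° rotation: the query point maps to (10.391, 15.311) in the un-rotated model frame. The nearest boundary edge runs (9.25, 18.86)→(9.00, 18.61); distance from the point to it = 3.58 mm. The point is not inside any of the regions above, so it lies outside the cross-section (3.58 mm from the nearest boundary).

outside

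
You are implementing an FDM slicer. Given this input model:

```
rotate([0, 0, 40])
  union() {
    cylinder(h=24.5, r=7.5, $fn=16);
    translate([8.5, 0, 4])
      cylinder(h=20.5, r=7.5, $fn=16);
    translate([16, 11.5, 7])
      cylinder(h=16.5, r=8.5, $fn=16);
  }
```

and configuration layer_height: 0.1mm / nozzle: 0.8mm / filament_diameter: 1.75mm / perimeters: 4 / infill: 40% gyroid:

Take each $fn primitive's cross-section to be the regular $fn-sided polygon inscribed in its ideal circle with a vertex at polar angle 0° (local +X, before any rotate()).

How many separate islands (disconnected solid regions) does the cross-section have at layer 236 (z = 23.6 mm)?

1

At z = 23.6 mm: the r=7.5 cylinder contributes a regular 16-gon of circumradius 7.5; the r=7.5 cylinder at (8.5, 0) contributes a regular 16-gon of circumradius 7.5; the cylinder at (16, 11.5) is not intersected at this z (z outside [7, 23.5]); Merging all regions: the regions partially overlap (shared area 53.68 mm²), so overlapping operands fuse into one piece — 1 connected region; (whole slice rotated 40° about Z — lengths, areas and connectivity unchanged). Overall, the cross-section is a single solid region. Island count = 1.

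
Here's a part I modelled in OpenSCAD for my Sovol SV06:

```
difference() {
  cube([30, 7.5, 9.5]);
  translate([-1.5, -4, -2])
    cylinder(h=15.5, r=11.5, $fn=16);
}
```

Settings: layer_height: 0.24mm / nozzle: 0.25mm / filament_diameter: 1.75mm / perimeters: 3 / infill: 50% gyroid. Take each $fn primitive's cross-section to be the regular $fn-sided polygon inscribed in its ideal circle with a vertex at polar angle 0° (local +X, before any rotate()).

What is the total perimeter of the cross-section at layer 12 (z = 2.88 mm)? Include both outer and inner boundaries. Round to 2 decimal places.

At z = 2.88 mm: the cube is present — its section is the full 30×7.5 rectangle (perimeter 75.00 mm); the r=11.5 cylinder at (-1.5, -4) contributes a regular 16-gon of circumradius 11.5 (perimeter = 2·16·11.500·sin(180°/16) = 71.79 mm); Subtracting the remaining from the first: starting from the 30×7.5 cube, the r=11.5 cylinder at (-1.5, -4) partially overlaps it — only the 45.78 mm² overlap (of its 404.88 mm²) is removed, clipping the outline — boundary = 70.93 mm. Overall, the cross-section is a single solid region. Total boundary length (outer) = 70.93 mm.

70.93 mm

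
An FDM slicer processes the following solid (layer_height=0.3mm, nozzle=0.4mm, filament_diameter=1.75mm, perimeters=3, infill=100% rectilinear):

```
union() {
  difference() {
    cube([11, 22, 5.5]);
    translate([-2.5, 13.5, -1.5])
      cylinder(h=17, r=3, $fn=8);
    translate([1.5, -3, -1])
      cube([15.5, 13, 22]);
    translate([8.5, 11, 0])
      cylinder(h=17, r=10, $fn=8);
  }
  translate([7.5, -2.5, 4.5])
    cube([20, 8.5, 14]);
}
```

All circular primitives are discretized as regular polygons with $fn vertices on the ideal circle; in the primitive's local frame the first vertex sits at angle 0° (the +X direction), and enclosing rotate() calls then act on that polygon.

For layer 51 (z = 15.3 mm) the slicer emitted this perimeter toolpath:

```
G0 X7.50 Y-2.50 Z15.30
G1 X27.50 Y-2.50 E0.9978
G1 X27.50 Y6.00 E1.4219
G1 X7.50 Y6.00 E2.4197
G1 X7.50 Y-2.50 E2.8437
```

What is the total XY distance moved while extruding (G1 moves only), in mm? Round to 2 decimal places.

57.00 mm

Sum the Euclidean lengths of each G1 segment: total = 57.00 mm.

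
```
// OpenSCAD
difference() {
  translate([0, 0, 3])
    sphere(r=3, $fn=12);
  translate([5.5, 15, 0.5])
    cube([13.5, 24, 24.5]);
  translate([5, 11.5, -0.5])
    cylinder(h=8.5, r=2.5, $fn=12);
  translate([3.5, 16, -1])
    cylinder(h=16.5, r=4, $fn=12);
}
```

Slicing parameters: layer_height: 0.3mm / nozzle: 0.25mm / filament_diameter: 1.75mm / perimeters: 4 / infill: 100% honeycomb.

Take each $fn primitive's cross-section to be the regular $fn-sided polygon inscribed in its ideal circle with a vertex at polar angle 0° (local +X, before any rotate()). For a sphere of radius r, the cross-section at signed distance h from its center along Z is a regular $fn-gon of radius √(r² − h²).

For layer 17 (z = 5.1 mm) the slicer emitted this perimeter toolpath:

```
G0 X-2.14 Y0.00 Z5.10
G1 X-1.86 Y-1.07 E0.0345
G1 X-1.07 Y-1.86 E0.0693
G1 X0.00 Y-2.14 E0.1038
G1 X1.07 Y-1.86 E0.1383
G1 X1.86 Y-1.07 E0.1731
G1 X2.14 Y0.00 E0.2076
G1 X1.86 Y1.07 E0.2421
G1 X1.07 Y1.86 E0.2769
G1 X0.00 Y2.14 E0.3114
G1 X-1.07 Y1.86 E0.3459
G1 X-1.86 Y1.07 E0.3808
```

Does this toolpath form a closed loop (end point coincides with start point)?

no

Start point (G0): (-2.14, 0.00). End point (last G1): the path does not return to the start — open.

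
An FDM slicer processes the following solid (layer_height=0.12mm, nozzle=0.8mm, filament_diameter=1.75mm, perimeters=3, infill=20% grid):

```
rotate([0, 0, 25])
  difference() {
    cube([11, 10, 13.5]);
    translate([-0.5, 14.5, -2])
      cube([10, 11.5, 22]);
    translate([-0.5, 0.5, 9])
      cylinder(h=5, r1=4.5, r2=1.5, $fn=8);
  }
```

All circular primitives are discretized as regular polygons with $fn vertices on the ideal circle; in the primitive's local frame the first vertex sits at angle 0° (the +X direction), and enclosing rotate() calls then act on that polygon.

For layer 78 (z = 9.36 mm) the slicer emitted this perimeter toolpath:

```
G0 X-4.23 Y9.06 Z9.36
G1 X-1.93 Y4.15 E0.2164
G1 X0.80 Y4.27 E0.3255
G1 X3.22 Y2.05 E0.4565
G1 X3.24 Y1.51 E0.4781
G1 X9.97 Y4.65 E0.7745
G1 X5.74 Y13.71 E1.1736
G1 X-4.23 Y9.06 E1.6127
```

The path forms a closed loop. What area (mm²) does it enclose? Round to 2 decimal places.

Apply the shoelace formula to the sequence of (X, Y) vertices; enclosed area = 97.24 mm².

97.24 mm²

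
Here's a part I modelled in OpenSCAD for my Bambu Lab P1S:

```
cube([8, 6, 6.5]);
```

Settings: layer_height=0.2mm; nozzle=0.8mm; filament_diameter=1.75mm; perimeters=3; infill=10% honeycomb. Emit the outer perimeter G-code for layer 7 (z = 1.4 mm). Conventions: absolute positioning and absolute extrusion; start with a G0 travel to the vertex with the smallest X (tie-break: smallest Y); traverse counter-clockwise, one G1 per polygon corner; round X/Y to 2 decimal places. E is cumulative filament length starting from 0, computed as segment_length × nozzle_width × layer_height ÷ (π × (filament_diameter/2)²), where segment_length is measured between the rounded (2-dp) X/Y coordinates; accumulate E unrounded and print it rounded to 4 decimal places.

At z = 1.4 mm: the 8×6 cube contributes its full rectangle. The outline is a single polygon with 4 vertices. Extrusion per mm of travel: 0.8 × 0.2 / (π × 0.875²) = 0.066520. Accumulating E over each segment gives final E = 1.8626.

G0 X0.00 Y0.00 Z1.40
G1 X8.00 Y0.00 E0.5322
G1 X8.00 Y6.00 E0.9313
G1 X0.00 Y6.00 E1.4634
G1 X0.00 Y0.00 E1.8626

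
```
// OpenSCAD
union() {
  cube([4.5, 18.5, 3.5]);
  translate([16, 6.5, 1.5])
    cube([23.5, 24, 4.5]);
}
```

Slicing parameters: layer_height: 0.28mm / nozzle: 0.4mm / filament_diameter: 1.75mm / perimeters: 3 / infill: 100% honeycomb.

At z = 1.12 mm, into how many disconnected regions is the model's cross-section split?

At z = 1.12 mm: the cube (footprint 4.5×18.5) is included at this height; the cube at (16, 6.5) is absent (z outside [1.5, 6]); Combining (union): only the 4.5×18.5 cube is present, so the union is just that shape — 1 connected region. The result has 1 disconnected region.

1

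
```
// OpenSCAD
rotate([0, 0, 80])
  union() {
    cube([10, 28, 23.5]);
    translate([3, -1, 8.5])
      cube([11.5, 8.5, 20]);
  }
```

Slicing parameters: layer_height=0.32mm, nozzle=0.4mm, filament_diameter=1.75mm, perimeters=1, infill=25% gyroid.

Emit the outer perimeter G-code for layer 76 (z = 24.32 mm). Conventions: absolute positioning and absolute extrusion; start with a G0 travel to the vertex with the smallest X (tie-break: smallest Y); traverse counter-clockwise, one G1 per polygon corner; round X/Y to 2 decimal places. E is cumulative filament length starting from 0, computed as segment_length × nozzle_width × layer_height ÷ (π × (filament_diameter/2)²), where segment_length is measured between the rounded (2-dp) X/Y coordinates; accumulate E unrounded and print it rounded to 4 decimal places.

At z = 24.32 mm: the cube does not reach this height (z outside [0, 23.5]); the cube at (3, -1) (footprint 11.5×8.5) is included at this height; Merging all regions: only the 11.5×8.5 cube at (3, -1) is present, so the union is just that shape — 1 connected region; (rotated 80° about Z; rotation is an isometry so areas/perimeters/island counts are preserved). The outline is a single polygon with 4 vertices. Extrusion per mm of travel: 0.4 × 0.32 / (π × 0.875²) = 0.053216. Accumulating E over each segment gives final E = 2.1290.

G0 X-6.87 Y4.26 Z24.32
G1 X1.51 Y2.78 E0.4529
G1 X3.50 Y14.11 E1.0650
G1 X-4.87 Y15.58 E1.5173
G1 X-6.87 Y4.26 E2.1290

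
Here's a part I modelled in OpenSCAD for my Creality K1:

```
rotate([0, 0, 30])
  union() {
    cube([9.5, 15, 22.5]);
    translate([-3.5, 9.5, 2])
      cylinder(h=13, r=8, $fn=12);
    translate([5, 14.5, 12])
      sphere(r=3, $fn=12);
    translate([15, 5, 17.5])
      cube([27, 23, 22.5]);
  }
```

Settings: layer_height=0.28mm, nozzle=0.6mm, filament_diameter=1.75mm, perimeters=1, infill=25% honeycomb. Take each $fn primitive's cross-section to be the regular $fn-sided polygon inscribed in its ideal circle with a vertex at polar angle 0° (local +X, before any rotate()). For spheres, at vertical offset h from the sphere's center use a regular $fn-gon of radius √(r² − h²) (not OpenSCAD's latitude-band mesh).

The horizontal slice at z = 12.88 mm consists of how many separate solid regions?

At z = 12.88 mm: the 9.5×15 cube contributes its full rectangle; the r=8 cylinder at (-3.5, 9.5) gives a regular 12-gon of circumradius 8 (constant along its height); the r=3 sphere at (5, 14.5) contributes a regular 12-gon of circumradius √(3²−0.88²) = 2.868; the cube at (15, 5) is not intersected at this z (z outside [17.5, 40]); Combining (union): the regions partially overlap (shared area 56.65 mm²), so overlapping operands fuse into one piece — 1 connected region; (rotated 30° about Z; rotation is an isometry so areas/perimeters/island counts are preserved). The result has 1 disconnected region.

1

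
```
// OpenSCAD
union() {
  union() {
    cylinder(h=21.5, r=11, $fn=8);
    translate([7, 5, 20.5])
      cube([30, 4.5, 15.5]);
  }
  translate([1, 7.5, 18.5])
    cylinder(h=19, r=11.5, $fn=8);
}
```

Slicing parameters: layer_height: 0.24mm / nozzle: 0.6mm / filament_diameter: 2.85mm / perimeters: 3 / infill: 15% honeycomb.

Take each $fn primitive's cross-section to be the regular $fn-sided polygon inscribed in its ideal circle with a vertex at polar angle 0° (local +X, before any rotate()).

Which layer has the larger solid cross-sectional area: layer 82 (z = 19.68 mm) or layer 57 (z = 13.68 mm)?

Layer 82 (z = 19.68): the r=11 cylinder contributes a regular 8-gon of circumradius 11 (area = (8/2)·11.000²·sin(360°/8) = 342.24 mm²); the cube at (7, 5) is absent (z outside [20.5, 36]); Combining (union): only the r=11 cylinder is present, so the union is just that shape — area = 342.24 mm²; the cylinder at (1, 7.5): section is a regular 8-gon, circumradius r=11.5 (area = (8/2)·11.500²·sin(360°/8) = 374.06 mm²); Taking the union: the regions partially overlap — summed areas 716.30 mm² minus the doubly-counted overlap 199.54 mm² gives 516.76 mm² — area = 516.76 mm². So its area = 516.76 mm². Layer 57 (z = 13.68): the cylinder: section is a regular 8-gon, circumradius r=11 (area = (8/2)·11.000²·sin(360°/8) = 342.24 mm²); the cube at (7, 5) does not reach this height (z outside [20.5, 36]); Combining (union): only the r=11 cylinder is present, so the union is just that shape — area = 342.24 mm²; the cylinder at (1, 7.5) does not reach this height (z outside [18.5, 37.5]); Merging all regions: only that combined region is present, so the union is just that shape — area = 342.24 mm². So its area = 342.24 mm². Layer 82 is larger (516.76 vs 342.24 mm²).

layer 82 (z = 19.68 mm)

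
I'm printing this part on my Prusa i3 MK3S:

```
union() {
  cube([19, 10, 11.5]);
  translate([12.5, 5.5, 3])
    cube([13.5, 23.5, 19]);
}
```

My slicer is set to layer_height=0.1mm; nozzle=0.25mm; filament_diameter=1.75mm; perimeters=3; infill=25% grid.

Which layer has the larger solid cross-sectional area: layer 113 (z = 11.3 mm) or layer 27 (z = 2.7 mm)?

layer 113 (z = 11.3 mm)

Layer 113 (z = 11.3): the cube (footprint 19×10) is included at this height (area 190.00 mm²); the cube at (12.5, 5.5) is present — its section is the full 13.5×23.5 rectangle (area 317.25 mm²); Taking the union: the regions partially overlap — summed areas 507.25 mm² minus the doubly-counted overlap 29.25 mm² gives 478.00 mm² — area = 478.00 mm². So its area = 478.00 mm². Layer 27 (z = 2.7): the cube (footprint 19×10) is included at this height (area 190.00 mm²); the cube at (12.5, 5.5) is absent (z outside [3, 22]); Combining (union): only the 19×10 cube is present, so the union is just that shape — area = 190.00 mm². So its area = 190.00 mm². Layer 113 is larger (478.00 vs 190.00 mm²).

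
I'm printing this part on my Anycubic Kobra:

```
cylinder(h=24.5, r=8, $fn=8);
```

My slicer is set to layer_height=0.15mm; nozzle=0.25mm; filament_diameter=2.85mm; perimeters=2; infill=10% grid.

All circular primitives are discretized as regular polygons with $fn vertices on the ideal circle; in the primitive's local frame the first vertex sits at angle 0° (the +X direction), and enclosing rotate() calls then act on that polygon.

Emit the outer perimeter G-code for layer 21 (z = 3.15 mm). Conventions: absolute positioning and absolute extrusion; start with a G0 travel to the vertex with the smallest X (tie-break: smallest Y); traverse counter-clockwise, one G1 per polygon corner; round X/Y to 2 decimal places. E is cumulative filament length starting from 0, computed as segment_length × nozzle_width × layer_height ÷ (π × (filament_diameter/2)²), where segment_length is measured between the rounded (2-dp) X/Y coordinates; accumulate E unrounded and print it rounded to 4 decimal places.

G0 X-8.00 Y0.00 Z3.15
G1 X-5.66 Y-5.66 E0.0360
G1 X0.00 Y-8.00 E0.0720
G1 X5.66 Y-5.66 E0.1080
G1 X8.00 Y0.00 E0.1440
G1 X5.66 Y5.66 E0.1800
G1 X0.00 Y8.00 E0.2160
G1 X-5.66 Y5.66 E0.2520
G1 X-8.00 Y0.00 E0.2880

At z = 3.15 mm: the cylinder: section is a regular 8-gon, circumradius r=8. The outline is a single polygon with 8 vertices. Extrusion per mm of travel: 0.25 × 0.15 / (π × 1.425²) = 0.005878. Accumulating E over each segment gives final E = 0.2880.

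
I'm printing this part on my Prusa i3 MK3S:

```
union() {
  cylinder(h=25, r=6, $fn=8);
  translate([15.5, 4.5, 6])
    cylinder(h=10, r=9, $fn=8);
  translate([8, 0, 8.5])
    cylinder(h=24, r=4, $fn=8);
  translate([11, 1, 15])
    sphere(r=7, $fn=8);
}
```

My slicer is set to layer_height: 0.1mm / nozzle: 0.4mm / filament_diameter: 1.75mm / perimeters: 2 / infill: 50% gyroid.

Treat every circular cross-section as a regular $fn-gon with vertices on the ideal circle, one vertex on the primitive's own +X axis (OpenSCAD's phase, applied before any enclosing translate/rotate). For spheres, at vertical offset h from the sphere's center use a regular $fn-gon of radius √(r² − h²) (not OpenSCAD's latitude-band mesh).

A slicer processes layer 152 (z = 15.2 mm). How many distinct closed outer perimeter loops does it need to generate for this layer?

1

At z = 15.2 mm: the cylinder: section is a regular 8-gon, circumradius r=6; the r=9 cylinder at (15.5, 4.5) gives a regular 8-gon of circumradius 9 (constant along its height); the cylinder at (8, 0): section is a regular 8-gon, circumradius r=4; the r=7 sphere at (11, 1) slices to a regular 8-gon of circumradius 6.997 (√(r²−h²) with h=0.2 from center); Combining (union): the regions partially overlap (shared area 143.81 mm²), so overlapping operands fuse into one piece — 1 connected region. The result has 1 disconnected region.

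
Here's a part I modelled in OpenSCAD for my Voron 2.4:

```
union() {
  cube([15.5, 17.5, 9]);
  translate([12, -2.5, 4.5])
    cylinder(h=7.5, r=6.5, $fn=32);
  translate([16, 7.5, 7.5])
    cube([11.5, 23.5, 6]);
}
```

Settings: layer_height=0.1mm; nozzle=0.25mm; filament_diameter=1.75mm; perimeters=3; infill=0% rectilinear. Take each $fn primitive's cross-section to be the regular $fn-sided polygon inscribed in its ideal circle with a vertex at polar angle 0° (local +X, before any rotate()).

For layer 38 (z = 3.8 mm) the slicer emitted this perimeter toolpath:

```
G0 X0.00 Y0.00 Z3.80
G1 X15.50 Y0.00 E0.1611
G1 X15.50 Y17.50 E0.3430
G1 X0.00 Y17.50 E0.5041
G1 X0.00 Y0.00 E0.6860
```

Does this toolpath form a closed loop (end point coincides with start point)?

yes

Start point (G0): (0.00, 0.00). End point (last G1): the path returns to the start — closed.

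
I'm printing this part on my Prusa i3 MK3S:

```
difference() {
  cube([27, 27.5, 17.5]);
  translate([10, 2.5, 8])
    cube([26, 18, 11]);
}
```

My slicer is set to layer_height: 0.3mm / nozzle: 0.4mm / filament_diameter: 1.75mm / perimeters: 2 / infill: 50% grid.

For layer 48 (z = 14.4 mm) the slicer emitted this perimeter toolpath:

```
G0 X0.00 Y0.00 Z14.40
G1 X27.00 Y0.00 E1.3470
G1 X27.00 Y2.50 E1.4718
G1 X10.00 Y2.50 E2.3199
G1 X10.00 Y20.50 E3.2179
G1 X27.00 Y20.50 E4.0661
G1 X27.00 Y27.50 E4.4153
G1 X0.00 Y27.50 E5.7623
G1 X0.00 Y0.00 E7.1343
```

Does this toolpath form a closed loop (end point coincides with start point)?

Start point (G0): (0.00, 0.00). End point (last G1): the path returns to the start — closed.

yes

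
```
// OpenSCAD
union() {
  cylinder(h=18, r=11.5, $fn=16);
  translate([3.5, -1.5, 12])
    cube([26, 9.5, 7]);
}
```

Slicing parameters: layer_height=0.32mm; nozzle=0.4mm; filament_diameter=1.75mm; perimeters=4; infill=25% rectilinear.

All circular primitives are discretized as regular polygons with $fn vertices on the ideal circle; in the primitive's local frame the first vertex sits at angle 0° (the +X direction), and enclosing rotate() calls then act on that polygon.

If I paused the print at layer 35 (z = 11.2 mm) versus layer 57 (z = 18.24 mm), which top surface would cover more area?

Layer 35 (z = 11.2): the r=11.5 cylinder contributes a regular 16-gon of circumradius 11.5 (area = (16/2)·11.500²·sin(360°/16) = 404.88 mm²); the cube at (3.5, -1.5) is absent (z outside [12, 19]); Merging all regions: only the r=11.5 cylinder is present, so the union is just that shape — area = 404.88 mm². So its area = 404.88 mm². Layer 57 (z = 18.24): the cylinder is absent (z outside [0, 18]); the cube at (3.5, -1.5) (footprint 26×9.5) is included at this height (area 247.00 mm²); Merging all regions: only the 26×9.5 cube at (3.5, -1.5) is present, so the union is just that shape — area = 247.00 mm². So its area = 247.00 mm². Layer 35 is larger (404.88 vs 247.00 mm²).

layer 35 (z = 11.2 mm)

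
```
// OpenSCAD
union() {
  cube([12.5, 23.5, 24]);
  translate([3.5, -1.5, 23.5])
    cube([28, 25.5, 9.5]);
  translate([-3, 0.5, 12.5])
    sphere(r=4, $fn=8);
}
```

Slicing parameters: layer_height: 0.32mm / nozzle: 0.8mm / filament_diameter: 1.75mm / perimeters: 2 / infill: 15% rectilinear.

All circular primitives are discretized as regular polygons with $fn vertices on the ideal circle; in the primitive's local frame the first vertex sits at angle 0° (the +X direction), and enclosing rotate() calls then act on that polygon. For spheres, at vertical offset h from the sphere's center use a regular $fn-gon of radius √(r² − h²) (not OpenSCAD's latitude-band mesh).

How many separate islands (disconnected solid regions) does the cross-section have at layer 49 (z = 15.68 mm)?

At z = 15.68 mm: the cube (footprint 12.5×23.5) is included at this height; the cube at (3.5, -1.5) is absent (z outside [23.5, 33]); the sphere at (-3, 0.5): section is a regular 8-gon, circumradius = √(r²−h²) = √(4²−3.18²) = 2.426; Combining (union): the 2 present regions are separate (no shared area or edge), so areas and boundary lengths simply add and each stays a separate island — 2 connected regions. Overall, the cross-section has 2 separate islands. Island count = 2.

2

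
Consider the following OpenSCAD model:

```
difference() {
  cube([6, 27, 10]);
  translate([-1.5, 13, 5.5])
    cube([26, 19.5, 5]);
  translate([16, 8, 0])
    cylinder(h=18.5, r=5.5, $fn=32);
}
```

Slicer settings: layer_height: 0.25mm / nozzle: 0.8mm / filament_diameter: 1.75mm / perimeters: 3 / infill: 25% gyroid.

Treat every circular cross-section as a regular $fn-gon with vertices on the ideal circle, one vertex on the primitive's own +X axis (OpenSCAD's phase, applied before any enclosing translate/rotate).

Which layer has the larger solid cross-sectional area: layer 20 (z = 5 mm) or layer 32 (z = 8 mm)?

Layer 20 (z = 5): the 6×27 cube contributes its full rectangle (area 162.00 mm²); the cube at (-1.5, 13) is not intersected at this z (z outside [5.5, 10.5]); the r=5.5 cylinder at (16, 8) contributes a regular 32-gon of circumradius 5.5 (area = (32/2)·5.500²·sin(360°/32) = 94.42 mm²); Subtracting the remaining from the first: starting from the 6×27 cube (162.00 mm²), the r=5.5 cylinder at (16, 8) misses the remaining region (no effect) — area = 162.00 mm². So its area = 162.00 mm². Layer 32 (z = 8): the 6×27 cube contributes its full rectangle (area 162.00 mm²); the 26×19.5 cube at (-1.5, 13) contributes its full rectangle (area 507.00 mm²); the r=5.5 cylinder at (16, 8) contributes a regular 32-gon of circumradius 5.5 (area = (32/2)·5.500²·sin(360°/32) = 94.42 mm²); Taking the first minus the rest: starting from the 6×27 cube (162.00 mm²), the 26×19.5 cube at (-1.5, 13) partially overlaps it — only the 84.00 mm² overlap (of its 507.00 mm²) is removed, clipping the outline; the r=5.5 cylinder at (16, 8) misses the remaining region (no effect) — area = 78.00 mm². So its area = 78.00 mm². Layer 20 is larger (162.00 vs 78.00 mm²).

layer 20 (z = 5 mm)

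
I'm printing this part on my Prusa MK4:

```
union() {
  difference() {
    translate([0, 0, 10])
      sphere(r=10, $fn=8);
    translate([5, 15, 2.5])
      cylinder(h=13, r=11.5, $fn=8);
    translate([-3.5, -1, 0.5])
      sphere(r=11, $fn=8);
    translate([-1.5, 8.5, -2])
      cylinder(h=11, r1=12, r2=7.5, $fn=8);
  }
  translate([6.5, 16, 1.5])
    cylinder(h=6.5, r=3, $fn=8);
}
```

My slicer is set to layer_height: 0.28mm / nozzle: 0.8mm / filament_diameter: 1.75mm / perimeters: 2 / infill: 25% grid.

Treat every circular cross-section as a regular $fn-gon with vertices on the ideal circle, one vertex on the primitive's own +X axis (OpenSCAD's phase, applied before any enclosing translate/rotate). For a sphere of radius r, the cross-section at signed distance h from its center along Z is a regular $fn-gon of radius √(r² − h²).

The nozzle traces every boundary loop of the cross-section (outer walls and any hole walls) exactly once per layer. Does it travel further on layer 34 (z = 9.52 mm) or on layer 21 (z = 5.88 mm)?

layer 34 (z = 9.52 mm)

Layer 34 (z = 9.52): the r=10 sphere contributes a regular 8-gon of circumradius √(10²−0.48²) = 9.988 (perimeter = 2·8·9.988·sin(180°/8) = 61.16 mm); the cylinder at (5, 15): section is a regular 8-gon, circumradius r=11.5 (perimeter = 2·8·11.500·sin(180°/8) = 70.41 mm); the r=11 sphere at (-3.5, -1) contributes a regular 8-gon of circumradius √(11²−9.02²) = 6.296 (perimeter = 2·8·6.296·sin(180°/8) = 38.55 mm); the cone at (-1.5, 8.5) is not intersected at this z (z outside [-2, 9]); Subtracting the remaining from the first: starting from the r=10 sphere, the r=11.5 cylinder at (5, 15) partially overlaps it — only the 41.09 mm² overlap (of its 374.06 mm²) is removed, clipping the outline; the r=11 sphere at (-3.5, -1) partially overlaps it — only the 111.09 mm² overlap (of its 112.12 mm²) is removed, clipping the outline — boundary = 88.60 mm; the cylinder at (6.5, 16) is absent (z outside [1.5, 8]); Taking the union: only the result so far is present, so the union is just that shape — boundary = 88.60 mm. So its perimeter = 88.60 mm. Layer 21 (z = 5.88): the sphere: section is a regular 8-gon, circumradius = √(r²−h²) = √(10²−4.12²) = 9.112 (perimeter = 2·8·9.112·sin(180°/8) = 55.79 mm); the cylinder at (5, 15): section is a regular 8-gon, circumradius r=11.5 (perimeter = 2·8·11.500·sin(180°/8) = 70.41 mm); the sphere at (-3.5, -1): section is a regular 8-gon, circumradius = √(r²−h²) = √(11²−5.38²) = 9.595 (perimeter = 2·8·9.595·sin(180°/8) = 58.75 mm); the cone at (-1.5, 8.5) (r1=12→r2=7.5) has section circumradius 8.776 here — a regular 8-gon (perimeter = 2·8·8.776·sin(180°/8) = 53.74 mm); Subtracting the remaining from the first: starting from the r=10 sphere, the r=11.5 cylinder at (5, 15) partially overlaps it — only the 30.11 mm² overlap (of its 374.06 mm²) is removed, clipping the outline; the r=11 sphere at (-3.5, -1) partially overlaps it — only the 172.43 mm² overlap (of its 260.37 mm²) is removed, clipping the outline; the cone at (-1.5, 8.5) partially overlaps it — only the 0.73 mm² overlap (of its 217.86 mm²) is removed, clipping the outline — boundary = 29.66 mm; the cylinder at (6.5, 16): section is a regular 8-gon, circumradius r=3 (perimeter = 2·8·3.000·sin(180°/8) = 18.37 mm); Combining (union): the 2 present regions are separate (no shared area or edge), so areas and boundary lengths simply add and each stays a separate island — boundary = 48.02 mm. So its perimeter = 48.02 mm. Layer 34 is larger (88.60 vs 48.02 mm).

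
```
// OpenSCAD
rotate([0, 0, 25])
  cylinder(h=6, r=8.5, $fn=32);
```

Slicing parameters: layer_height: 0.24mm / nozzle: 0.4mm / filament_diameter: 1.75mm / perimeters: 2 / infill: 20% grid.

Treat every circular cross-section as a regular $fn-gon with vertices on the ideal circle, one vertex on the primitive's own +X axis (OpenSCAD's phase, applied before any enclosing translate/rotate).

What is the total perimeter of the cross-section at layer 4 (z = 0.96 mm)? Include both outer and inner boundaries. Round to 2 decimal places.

53.32 mm

At z = 0.96 mm: the cylinder: section is a regular 32-gon, circumradius r=8.5 (perimeter = 2·32·8.500·sin(180°/32) = 53.32 mm); (rotated 25° about Z; rotation is an isometry so areas/perimeters/island counts are preserved). Overall, the cross-section is a single solid region. Total boundary length (outer) = 53.32 mm.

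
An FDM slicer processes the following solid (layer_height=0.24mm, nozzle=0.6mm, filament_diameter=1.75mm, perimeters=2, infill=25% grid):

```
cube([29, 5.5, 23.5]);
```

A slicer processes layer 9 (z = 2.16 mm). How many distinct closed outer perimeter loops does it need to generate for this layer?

At z = 2.16 mm: the cube (footprint 29×5.5) is included at this height. The result has 1 disconnected region.

1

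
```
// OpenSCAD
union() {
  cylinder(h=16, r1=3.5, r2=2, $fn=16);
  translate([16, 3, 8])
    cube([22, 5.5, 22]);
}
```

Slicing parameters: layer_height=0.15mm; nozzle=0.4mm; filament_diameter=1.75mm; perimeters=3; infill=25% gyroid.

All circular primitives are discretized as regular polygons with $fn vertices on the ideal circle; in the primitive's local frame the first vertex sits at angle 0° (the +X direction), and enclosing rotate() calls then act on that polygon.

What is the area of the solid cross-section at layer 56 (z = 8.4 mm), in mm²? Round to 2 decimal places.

At z = 8.4 mm: the cone contributes a regular 16-gon of circumradius 2.712 (interpolated between r1=3.5 and r2=2 at t=0.525) (area = (16/2)·2.712²·sin(360°/16) = 22.53 mm²); the cube at (16, 3) (footprint 22×5.5) is included at this height (area 121.00 mm²); Combining (union): the 2 present regions are separate (no shared area or edge), so areas and boundary lengths simply add and each stays a separate island — area = 143.53 mm². Overall, the cross-section has 2 separate islands. Net area = 143.53 mm².

143.53 mm²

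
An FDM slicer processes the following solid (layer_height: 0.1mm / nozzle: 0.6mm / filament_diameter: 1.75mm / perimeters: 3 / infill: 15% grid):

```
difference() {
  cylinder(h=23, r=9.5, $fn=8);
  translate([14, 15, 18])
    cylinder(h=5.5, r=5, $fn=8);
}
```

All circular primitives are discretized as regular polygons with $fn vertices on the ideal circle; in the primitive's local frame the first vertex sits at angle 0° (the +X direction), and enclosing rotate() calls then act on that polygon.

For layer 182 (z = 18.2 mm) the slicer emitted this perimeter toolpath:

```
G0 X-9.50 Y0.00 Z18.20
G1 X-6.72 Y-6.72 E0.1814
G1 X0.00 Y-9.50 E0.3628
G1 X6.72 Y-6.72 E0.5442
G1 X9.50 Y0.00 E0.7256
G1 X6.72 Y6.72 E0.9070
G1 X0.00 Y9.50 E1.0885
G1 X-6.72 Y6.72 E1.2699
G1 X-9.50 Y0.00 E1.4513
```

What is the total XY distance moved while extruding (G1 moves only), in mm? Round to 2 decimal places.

58.18 mm

Sum the Euclidean lengths of each G1 segment: total = 58.18 mm.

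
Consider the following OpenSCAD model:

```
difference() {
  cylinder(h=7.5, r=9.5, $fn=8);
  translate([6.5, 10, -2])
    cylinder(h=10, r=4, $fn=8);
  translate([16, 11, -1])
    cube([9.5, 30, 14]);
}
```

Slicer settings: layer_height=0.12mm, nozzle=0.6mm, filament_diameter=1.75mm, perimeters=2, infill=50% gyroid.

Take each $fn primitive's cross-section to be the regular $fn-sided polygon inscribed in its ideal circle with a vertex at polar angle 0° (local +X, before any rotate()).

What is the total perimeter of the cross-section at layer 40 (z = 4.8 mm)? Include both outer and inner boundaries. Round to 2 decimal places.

At z = 4.8 mm: the r=9.5 cylinder gives a regular 8-gon of circumradius 9.5 (constant along its height) (perimeter = 2·8·9.500·sin(180°/8) = 58.17 mm); the cylinder at (6.5, 10): section is a regular 8-gon, circumradius r=4 (perimeter = 2·8·4.000·sin(180°/8) = 24.49 mm); the cube at (16, 11) is present — its section is the full 9.5×30 rectangle (perimeter 79.00 mm); Taking the first minus the rest: starting from the r=9.5 cylinder, the r=4 cylinder at (6.5, 10) partially overlaps it — only the 2.67 mm² overlap (of its 45.25 mm²) is removed, clipping the outline; the 9.5×30 cube at (16, 11) misses the remaining region (no effect) — boundary = 58.45 mm. Overall, the cross-section is a single solid region. Total boundary length (outer) = 58.45 mm.

58.45 mm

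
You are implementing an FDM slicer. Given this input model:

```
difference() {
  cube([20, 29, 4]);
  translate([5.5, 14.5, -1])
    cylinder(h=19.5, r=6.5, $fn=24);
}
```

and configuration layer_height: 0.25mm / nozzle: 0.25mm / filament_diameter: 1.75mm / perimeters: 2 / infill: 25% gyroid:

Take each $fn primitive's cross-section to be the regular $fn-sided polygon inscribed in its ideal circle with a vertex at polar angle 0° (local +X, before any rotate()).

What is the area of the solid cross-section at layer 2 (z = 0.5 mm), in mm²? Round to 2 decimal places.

At z = 0.5 mm: the 20×29 cube contributes its full rectangle (area 580.00 mm²); the r=6.5 cylinder at (5.5, 14.5) contributes a regular 24-gon of circumradius 6.5 (area = (24/2)·6.500²·sin(360°/24) = 131.22 mm²); After the difference (first − rest): starting from the 20×29 cube (580.00 mm²), the r=6.5 cylinder at (5.5, 14.5) partially overlaps it — only the 126.78 mm² overlap (of its 131.22 mm²) is removed, clipping the outline — area = 453.22 mm². Overall, the cross-section is a single solid region. Net area = 453.22 mm².

453.22 mm²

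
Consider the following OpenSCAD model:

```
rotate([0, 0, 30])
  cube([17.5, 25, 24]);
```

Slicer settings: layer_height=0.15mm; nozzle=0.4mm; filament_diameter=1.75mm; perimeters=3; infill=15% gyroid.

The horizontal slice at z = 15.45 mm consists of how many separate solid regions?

At z = 15.45 mm: the 17.5×25 cube contributes its full rectangle; (rotated 30° about Z; rotation is an isometry so areas/perimeters/island counts are preserved). The result has 1 disconnected region.

1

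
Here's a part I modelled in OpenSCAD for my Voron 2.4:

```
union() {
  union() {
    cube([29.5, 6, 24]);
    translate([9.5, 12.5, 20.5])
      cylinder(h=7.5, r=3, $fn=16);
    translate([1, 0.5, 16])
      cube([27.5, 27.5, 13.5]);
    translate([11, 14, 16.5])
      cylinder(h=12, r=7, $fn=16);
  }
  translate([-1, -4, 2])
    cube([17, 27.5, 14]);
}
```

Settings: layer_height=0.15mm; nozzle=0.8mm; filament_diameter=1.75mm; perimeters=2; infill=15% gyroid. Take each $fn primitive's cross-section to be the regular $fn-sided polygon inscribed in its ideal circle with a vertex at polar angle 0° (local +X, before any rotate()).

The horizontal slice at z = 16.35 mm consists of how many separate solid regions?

1

At z = 16.35 mm: the cube (footprint 29.5×6) is included at this height; the cylinder at (9.5, 12.5) does not reach this height (z outside [20.5, 28]); the cube at (1, 0.5) (footprint 27.5×27.5) is included at this height; the cylinder at (11, 14) is not intersected at this z (z outside [16.5, 28.5]); Taking the union: the regions partially overlap (shared area 151.25 mm²), so overlapping operands fuse into one piece — 1 connected region; the cube at (-1, -4) does not reach this height (z outside [2, 16]); Taking the union: only the result so far is present, so the union is just that shape — 1 connected region. The result has 1 disconnected region.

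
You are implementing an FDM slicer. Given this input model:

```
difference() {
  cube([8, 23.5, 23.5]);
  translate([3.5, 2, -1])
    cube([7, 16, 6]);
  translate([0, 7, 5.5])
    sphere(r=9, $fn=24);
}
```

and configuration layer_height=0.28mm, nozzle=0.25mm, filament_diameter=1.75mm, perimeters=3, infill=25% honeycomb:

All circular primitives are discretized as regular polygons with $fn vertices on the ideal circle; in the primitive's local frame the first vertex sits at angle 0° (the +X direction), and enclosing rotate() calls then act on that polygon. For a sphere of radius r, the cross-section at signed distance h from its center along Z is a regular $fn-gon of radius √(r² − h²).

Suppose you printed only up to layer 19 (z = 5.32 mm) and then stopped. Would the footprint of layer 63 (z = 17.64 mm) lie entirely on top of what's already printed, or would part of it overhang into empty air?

Compare the two slices. At z = 5.32: the cube is present — its section is the full 8×23.5 rectangle (area 188.00 mm²); the cube at (3.5, 2) does not reach this height (z outside [-1, 5]); the r=9 sphere at (0, 7) slices to a regular 24-gon of circumradius 8.998 (√(r²−h²) with h=0.18 from center) (area = (24/2)·8.998²·sin(360°/24) = 251.47 mm²); After the difference (first − rest): starting from the 8×23.5 cube (188.00 mm²), the r=9 sphere at (0, 7) partially overlaps it — only the 113.24 mm² overlap (of its 251.47 mm²) is removed, clipping the outline — area = 74.76 mm². At z = 17.64: the cube is present — its section is the full 8×23.5 rectangle (area 188.00 mm²); the cube at (3.5, 2) does not reach this height (z outside [-1, 5]); the sphere at (0, 7) is absent (|z−center|=12.140 > r=9); Taking the first minus the rest: none of the subtracted shapes is present at this height, so the 8×23.5 cube is unchanged — area = 188.00 mm². Checking containment: at z = 17.64 the cross-section extends beyond the z = 5.32 cross-section by about 113.24 mm².

part overhangs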